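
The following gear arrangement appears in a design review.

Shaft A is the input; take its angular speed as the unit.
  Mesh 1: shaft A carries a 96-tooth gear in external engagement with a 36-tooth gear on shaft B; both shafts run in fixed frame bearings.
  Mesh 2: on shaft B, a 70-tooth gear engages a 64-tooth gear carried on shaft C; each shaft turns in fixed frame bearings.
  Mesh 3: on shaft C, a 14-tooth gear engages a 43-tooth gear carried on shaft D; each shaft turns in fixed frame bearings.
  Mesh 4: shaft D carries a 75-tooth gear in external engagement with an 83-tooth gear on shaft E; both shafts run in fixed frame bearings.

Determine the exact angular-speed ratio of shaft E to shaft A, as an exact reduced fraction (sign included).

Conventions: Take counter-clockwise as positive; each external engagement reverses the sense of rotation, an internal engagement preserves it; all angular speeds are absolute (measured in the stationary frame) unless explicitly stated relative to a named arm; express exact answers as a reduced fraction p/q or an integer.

6125/7138

class = fixed-axis compound train [4 meshes; 4 ratios multiply, 4 sense flips]
mesh 1 [96T→36T]: running ratio 8/3, sense −
mesh 2 [70T→64T]: running ratio 35/12, sense +
mesh 3 [14T→43T]: running ratio 245/258, sense −
mesh 4 [75T→83T]: running ratio 6125/7138, sense +
ω_out/ω_in = 6125/7138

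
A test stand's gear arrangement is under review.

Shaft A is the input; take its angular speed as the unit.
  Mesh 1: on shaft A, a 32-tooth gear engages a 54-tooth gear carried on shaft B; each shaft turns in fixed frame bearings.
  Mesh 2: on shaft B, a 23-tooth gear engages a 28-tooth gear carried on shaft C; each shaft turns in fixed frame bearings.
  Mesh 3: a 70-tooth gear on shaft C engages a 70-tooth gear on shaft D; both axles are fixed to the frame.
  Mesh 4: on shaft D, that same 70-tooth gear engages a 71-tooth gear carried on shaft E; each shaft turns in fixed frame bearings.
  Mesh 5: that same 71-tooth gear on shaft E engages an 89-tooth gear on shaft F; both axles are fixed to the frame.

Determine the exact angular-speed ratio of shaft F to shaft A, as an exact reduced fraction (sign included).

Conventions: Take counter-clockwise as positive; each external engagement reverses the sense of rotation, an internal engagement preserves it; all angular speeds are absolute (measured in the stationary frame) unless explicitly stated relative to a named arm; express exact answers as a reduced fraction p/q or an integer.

class = fixed-axis compound train [5 meshes; 5 ratios multiply, 5 sense flips]
mesh 1 [32T→54T]: running ratio 16/27, sense −
mesh 2 [23T→28T]: running ratio 92/189, sense +
mesh 3 [70T→70T]: running ratio 92/189, sense −
mesh 4 [70T→71T]: running ratio 920/1917, sense +
mesh 5 [71T→89T]: running ratio 920/2403, sense −
ω_out/ω_in = -920/2403

-920/2403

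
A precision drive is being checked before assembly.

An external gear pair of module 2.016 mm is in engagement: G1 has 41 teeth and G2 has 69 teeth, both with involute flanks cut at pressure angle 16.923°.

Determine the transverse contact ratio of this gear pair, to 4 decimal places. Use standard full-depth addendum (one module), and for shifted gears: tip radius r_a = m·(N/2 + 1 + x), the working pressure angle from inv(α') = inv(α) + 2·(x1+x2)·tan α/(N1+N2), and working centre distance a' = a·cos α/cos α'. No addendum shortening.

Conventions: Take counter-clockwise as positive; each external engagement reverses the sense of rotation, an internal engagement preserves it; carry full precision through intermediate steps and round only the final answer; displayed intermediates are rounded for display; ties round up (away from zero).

1.9533

single-mesh involute tooth geometry (41T engaging 69T at module 2.016)
base radii: r_b1 = 39.538366, r_b2 = 66.540177
tip radii: r_a1 = 43.344000, r_a2 = 71.568000
no profile shift: α' = α, a' = a
action lengths: √(r_a1²−r_b1²) = 17.760067, √(r_a2²−r_b2²) = 26.351158
base pitch p_b = π·m·cos α = 6.059192
CR = (17.760067 + 26.351158 − 110.880000·sin 16.92300°)/6.059192 = 1.953326
contact ratio ≈ 1.9533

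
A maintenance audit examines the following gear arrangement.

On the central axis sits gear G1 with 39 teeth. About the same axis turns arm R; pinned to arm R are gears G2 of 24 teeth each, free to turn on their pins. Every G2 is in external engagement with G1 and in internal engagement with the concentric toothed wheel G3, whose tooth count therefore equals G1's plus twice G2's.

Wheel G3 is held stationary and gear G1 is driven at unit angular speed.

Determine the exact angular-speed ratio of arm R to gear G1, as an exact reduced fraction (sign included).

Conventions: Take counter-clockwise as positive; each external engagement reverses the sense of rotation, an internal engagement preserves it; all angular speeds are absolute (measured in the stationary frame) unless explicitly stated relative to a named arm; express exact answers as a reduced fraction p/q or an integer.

planetary set (39T centre, 24T on arm, 87T internal) — Willis relation
ring teeth: 39 + 2·24 = 87
39(ω_sun−ω_arm) = −87(ω_ring−ω_arm),  ω_ring = 0, ω_sun = 1
39(1−ω_arm) = −87(0−ω_arm)  ⇒  126·ω_arm = 39  ⇒  ω_arm = 13/42
ω_out/ω_in = 13/42

13/42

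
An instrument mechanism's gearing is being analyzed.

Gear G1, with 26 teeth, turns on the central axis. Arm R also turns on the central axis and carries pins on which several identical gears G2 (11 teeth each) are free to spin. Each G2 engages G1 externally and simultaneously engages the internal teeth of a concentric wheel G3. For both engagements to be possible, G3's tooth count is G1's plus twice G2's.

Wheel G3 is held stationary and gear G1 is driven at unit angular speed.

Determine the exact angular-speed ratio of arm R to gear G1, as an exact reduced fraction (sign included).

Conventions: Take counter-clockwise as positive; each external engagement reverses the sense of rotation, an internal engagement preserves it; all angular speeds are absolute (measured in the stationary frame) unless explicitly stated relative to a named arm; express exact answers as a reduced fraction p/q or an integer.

13/37

topology: planetary set — G1 26T / G2 11T / G3 48T, arm = carrier (Willis)
ring teeth: 26 + 2·11 = 48
26(ω_sun−ω_arm) = −48(ω_ring−ω_arm),  ω_ring = 0, ω_sun = 1
26(1−ω_arm) = −48(0−ω_arm)  ⇒  74·ω_arm = 26  ⇒  ω_arm = 13/37
ω_out/ω_in = 13/37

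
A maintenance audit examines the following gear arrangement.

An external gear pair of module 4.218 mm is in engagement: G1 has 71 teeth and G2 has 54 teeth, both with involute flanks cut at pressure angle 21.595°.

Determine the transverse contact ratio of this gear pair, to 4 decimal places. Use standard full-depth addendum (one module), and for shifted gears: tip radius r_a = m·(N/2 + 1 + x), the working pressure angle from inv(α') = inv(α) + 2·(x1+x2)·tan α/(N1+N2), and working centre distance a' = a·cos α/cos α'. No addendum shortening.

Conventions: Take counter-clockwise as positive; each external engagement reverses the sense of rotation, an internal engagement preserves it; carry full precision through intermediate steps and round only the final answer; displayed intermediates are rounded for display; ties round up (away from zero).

1.7034

recognized (one external pair, fixed centres): single-mesh tooth geometry, m = 4.218, N1 = 71, N2 = 54
base radii: r_b1 = 139.228611, r_b2 = 105.892183
tip radii: r_a1 = 153.957000, r_a2 = 118.104000
no profile shift: α' = α, a' = a
action lengths: √(r_a1²−r_b1²) = 65.712645, √(r_a2²−r_b2²) = 52.301055
base pitch p_b = π·m·cos α = 12.321115
CR = (65.712645 + 52.301055 − 263.625000·sin 21.59500°)/12.321115 = 1.703438
contact ratio ≈ 1.7034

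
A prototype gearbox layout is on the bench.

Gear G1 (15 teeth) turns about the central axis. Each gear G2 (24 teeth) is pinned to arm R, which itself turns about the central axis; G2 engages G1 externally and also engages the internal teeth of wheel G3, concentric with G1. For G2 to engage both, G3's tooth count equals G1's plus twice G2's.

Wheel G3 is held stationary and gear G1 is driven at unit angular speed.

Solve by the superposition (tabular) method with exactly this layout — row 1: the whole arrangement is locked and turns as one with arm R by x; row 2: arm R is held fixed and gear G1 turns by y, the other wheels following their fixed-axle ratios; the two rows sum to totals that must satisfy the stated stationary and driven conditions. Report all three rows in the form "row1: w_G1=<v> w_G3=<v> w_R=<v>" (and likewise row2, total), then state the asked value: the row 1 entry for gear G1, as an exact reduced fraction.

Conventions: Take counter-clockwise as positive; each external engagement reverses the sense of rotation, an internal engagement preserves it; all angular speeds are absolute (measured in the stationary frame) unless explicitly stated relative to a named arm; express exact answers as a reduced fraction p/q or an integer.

row1: w_G1=5/26 w_G3=5/26 w_R=5/26
row2: w_G1=21/26 w_G3=-5/26 w_R=0
total: w_G1=1 w_G3=0 w_R=5/26
asked value: 5/26

topology: planetary set — G1 15T / G2 24T / G3 63T, arm = carrier (Willis)
superposition row 1 [locked train]: every member turns x
row 2 — arm fixed, fixed-axis ratios: sun y, ring −(15/63)·y, arm 0
boundary: total ω_ring = x − (15/63)·y = 0 and total ω_sun = x + y = 1  ⇒  y = 21/26, x = 5/26
row 2 ring = −(15/63)·21/26 = -5/26
totals (row 1 + row 2): sun 5/26 + 21/26 = 1, ring 5/26 + (-5/26) = 0, arm 5/26 + 0 = 5/26
asked cell (row1, sun) = 5/26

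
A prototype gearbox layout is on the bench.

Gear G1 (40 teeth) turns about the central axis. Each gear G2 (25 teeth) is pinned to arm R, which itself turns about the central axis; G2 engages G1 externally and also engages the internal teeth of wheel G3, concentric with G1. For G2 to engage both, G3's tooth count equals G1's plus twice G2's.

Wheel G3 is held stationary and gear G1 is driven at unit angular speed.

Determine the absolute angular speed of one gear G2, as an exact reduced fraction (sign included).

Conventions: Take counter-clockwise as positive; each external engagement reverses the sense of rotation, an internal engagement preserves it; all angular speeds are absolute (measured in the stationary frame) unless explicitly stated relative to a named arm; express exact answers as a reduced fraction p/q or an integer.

class = planetary set [G3 = 40+2·25 = 90; Willis about the carrier]
ring teeth: 40 + 2·25 = 90
40(ω_sun−ω_arm) = −90(ω_ring−ω_arm),  ω_ring = 0, ω_sun = 1
40(1−ω_arm) = −90(0−ω_arm)  ⇒  130·ω_arm = 40  ⇒  ω_arm = 4/13
sun–planet mesh: 40·(1−4/13) = −25·(ω_p−ω_arm)  ⇒  ω_p−ω_arm = -72/65
ω_p = 4/13 − 72/65 = -4/5
exact speed ratio = -4/5

-4/5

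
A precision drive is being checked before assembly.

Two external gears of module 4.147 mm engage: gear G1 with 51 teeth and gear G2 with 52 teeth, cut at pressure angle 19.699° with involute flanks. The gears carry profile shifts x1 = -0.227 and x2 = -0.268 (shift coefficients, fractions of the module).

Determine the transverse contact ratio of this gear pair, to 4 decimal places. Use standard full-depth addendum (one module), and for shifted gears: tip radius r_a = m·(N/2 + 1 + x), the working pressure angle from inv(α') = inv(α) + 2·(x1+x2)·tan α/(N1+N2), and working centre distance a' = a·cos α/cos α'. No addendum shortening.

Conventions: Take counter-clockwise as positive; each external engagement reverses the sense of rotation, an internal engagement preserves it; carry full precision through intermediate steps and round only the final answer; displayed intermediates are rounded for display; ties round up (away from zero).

recognized (one external pair, fixed centres): single-mesh tooth geometry, m = 4.147, N1 = 51, N2 = 52
base radii: r_b1 = 99.559720, r_b2 = 101.511871
tip radii: r_a1 = 108.954131, r_a2 = 110.857604
inv(α') = inv(19.699°) + 2·(-0.227-0.268)·tan α/(51+52) = 0.01077846  ⇒  α' = 18.00978°
a' = a·cos α / cos α' = 213.5705·cos 19.699°/cos 18.00978° = 211.430909
action lengths: √(r_a1²−r_b1²) = 44.259065, √(r_a2²−r_b2²) = 44.550514
base pitch p_b = π·m·cos α = 12.265729
CR = (44.259065 + 44.550514 − 211.430909·sin 18.00978°)/12.265729 = 1.910977
contact ratio ≈ 1.9110

1.9110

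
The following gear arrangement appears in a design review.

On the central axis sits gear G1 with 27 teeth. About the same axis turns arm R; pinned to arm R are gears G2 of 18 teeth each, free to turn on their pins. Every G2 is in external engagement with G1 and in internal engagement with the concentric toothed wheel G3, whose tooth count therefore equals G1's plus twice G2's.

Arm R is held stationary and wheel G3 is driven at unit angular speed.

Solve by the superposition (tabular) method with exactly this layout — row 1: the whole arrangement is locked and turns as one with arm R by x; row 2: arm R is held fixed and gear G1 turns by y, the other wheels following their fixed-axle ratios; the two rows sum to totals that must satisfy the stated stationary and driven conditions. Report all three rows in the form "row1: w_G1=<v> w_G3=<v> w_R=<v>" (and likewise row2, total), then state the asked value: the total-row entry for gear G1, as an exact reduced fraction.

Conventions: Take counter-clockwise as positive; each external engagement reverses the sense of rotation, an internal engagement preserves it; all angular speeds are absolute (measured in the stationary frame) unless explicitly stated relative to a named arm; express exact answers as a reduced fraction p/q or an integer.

row1: w_G1=0 w_G3=0 w_R=0
row2: w_G1=-7/3 w_G3=1 w_R=0
total: w_G1=-7/3 w_G3=1 w_R=0
asked value: -7/3

class = planetary set [G3 = 27+2·18 = 63; Willis about the carrier]
superposition row 1 [locked train]: every member turns x
row 2: sun turns y, ring = −(27/63)·y, arm 0
boundary: total ω_arm = x = 0 and total ω_ring = x − (27/63)·y = 1  ⇒  y = -7/3, x = 0
row 2 ring = −(27/63)·(-7/3) = 1
totals (row 1 + row 2): sun 0 + (-7/3) = -7/3, ring 0 + 1 = 1, arm 0 + 0 = 0
asked cell (total, sun) = -7/3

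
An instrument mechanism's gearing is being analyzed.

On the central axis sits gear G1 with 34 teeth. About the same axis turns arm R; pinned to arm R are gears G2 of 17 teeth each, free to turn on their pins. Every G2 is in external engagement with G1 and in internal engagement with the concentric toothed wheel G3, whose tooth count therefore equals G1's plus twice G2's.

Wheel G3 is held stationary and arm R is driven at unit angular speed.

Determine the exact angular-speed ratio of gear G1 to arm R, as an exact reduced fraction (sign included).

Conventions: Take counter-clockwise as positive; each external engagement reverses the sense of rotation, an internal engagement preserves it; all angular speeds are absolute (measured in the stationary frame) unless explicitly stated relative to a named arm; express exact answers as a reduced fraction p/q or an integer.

3

recognized (axles ride arm R): planetary set, 34/17/68 teeth
ring teeth: 34 + 2·17 = 68
34(ω_sun−ω_arm) = −68(ω_ring−ω_arm),  ω_ring = 0, ω_arm = 1
ω_sun = 1 − (68/34)(0−1) = 3
ω_out/ω_in = 3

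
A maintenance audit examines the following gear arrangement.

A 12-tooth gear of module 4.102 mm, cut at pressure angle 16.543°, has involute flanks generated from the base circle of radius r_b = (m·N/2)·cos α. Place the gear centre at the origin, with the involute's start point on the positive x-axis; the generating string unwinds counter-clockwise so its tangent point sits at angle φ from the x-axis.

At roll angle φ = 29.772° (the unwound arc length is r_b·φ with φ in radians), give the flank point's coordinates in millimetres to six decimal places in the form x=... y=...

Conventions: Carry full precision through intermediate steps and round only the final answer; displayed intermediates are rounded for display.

class = single-mesh tooth geometry [base-circle involute, m = 4.102, 12T]
pitch radius r_p = m·N/2 = 4.102·12/2 = 24.612000
base radius r_b = r_p·cos α = 24.612000·cos 16.543° = 23.593219
roll angle φ = 29.772° = 0.51961942 rad
x = r_b·(cos φ + φ·sin φ) = 26.566558
y = r_b·(sin φ − φ·cos φ) = 1.073867

x=26.566558 y=1.073867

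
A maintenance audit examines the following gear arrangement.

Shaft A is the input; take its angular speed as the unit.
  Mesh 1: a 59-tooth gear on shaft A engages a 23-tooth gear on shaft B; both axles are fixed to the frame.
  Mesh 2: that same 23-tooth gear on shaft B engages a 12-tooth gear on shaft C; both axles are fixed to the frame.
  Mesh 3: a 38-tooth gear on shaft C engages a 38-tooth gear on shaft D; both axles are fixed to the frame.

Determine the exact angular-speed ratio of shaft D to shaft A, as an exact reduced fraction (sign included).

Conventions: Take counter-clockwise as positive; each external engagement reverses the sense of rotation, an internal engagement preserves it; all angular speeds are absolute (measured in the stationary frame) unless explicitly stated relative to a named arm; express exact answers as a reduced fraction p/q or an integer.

class = fixed-axis compound train [3 meshes; 3 ratios multiply, 3 sense flips]
mesh 1 [59T→23T]: running ratio 59/23, sense −
mesh 2 [23T→12T]: running ratio 59/12, sense +
mesh 3 [38T→38T]: running ratio 59/12, sense −
ω_out/ω_in = -59/12

-59/12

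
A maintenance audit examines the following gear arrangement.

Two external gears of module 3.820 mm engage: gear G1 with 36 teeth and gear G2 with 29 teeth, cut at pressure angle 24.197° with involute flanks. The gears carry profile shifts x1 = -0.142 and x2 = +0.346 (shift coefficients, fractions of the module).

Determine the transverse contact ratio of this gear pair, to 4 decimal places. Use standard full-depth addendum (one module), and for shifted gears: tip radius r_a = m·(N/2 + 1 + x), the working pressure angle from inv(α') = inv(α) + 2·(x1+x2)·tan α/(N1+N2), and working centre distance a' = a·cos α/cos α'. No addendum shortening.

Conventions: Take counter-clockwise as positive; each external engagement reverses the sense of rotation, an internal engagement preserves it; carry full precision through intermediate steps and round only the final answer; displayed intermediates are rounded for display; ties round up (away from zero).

1.4657

class = single-mesh tooth geometry [involute pair 36T × 29T, m = 3.820]
base radii: r_b1 = 62.718855, r_b2 = 50.523522
tip radii: r_a1 = 72.037560, r_a2 = 60.531720
inv(α') = inv(24.197°) + 2·(-0.142+0.346)·tan α/(36+29) = 0.02985813  ⇒  α' = 24.96907°
a' = a·cos α / cos α' = 124.1500·cos 24.197°/cos 24.96907° = 124.917712
action lengths: √(r_a1²−r_b1²) = 35.436638, √(r_a2²−r_b2²) = 33.338609
base pitch p_b = π·m·cos α = 10.946505
CR = (35.436638 + 33.338609 − 124.917712·sin 24.96907°)/10.946505 = 1.465661
contact ratio ≈ 1.4657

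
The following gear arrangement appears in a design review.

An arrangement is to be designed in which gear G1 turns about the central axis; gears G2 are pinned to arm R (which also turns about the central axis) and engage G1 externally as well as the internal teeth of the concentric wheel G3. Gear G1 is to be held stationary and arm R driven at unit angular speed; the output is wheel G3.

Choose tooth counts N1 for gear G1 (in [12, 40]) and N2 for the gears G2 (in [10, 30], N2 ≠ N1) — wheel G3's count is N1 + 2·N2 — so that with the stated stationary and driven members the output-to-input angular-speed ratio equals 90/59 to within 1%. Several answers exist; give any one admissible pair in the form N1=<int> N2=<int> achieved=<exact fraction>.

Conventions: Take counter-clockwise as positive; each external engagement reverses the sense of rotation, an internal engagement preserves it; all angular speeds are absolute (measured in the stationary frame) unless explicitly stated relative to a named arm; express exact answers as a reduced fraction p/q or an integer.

planetary set to be sized for 90/59 (Willis relation)
Willis with ω_sun = 0: ω_ring/ω_arm = (N1+N3)/N3; set equal to 90/59  ⇒  N3/N1 = 1/(90/59 − 1) = 59/31
N3 = N1 + 2·N2  ⇒  N2/N1 = (N3/N1 − 1)/2 = (59/31 − 1)/2 = 14/31
smallest multiple with N1 ≥ 12 and N2 ≥ 10: k = 1  ⇒  N1 = 1·31 = 31, N2 = 1·14 = 14 (N1 ≤ 40, N2 ≤ 30, N2 ≠ N1 ✓), N3 = 31 + 2·14 = 59
check: (N1+N3)/N3 with N1 = 31, N3 = 59 gives 90/59; |achieved − target| = 0 ≤ 9/590 ✓

N1=31 N2=14 achieved=90/59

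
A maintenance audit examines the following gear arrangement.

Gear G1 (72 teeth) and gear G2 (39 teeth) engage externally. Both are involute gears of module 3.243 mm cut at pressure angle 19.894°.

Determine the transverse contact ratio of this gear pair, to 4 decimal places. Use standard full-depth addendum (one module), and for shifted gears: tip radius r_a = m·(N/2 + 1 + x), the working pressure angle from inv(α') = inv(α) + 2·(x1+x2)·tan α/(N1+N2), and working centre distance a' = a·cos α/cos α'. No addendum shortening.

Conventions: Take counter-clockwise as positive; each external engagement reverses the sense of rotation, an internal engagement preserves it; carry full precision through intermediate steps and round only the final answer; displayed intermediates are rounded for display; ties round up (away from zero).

recognized (one external pair, fixed centres): single-mesh tooth geometry, m = 3.243, N1 = 72, N2 = 39
base radii: r_b1 = 109.780919, r_b2 = 59.464664
tip radii: r_a1 = 119.991000, r_a2 = 66.481500
no profile shift: α' = α, a' = a
action lengths: √(r_a1²−r_b1²) = 48.435420, √(r_a2²−r_b2²) = 29.727824
base pitch p_b = π·m·cos α = 9.580192
CR = (48.435420 + 29.727824 − 179.986500·sin 19.89400°)/9.580192 = 1.765856
contact ratio ≈ 1.7659

1.7659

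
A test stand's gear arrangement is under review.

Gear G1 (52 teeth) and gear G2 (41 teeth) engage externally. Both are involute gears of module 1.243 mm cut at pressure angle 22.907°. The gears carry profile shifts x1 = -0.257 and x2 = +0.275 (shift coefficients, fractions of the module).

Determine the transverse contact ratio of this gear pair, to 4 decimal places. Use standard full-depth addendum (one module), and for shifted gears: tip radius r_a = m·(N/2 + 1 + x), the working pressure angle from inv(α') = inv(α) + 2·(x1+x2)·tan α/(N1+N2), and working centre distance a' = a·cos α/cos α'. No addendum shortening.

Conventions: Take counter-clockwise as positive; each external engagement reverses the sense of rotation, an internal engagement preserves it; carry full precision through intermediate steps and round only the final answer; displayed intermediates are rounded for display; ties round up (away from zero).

recognized (one external pair, fixed centres): single-mesh tooth geometry, m = 1.243, N1 = 52, N2 = 41
base radii: r_b1 = 29.769333, r_b2 = 23.471974
tip radii: r_a1 = 33.241549, r_a2 = 27.066325
inv(α') = inv(22.907°) + 2·(-0.257+0.275)·tan α/(52+41) = 0.02292152  ⇒  α' = 22.95935°
a' = a·cos α / cos α' = 57.7995·cos 22.907°/cos 22.95935° = 57.821850
action lengths: √(r_a1²−r_b1²) = 14.791463, √(r_a2²−r_b2²) = 13.477847
base pitch p_b = π·m·cos α = 3.597043
CR = (14.791463 + 13.477847 − 57.821850·sin 22.95935°)/3.597043 = 1.588604
contact ratio ≈ 1.5886

1.5886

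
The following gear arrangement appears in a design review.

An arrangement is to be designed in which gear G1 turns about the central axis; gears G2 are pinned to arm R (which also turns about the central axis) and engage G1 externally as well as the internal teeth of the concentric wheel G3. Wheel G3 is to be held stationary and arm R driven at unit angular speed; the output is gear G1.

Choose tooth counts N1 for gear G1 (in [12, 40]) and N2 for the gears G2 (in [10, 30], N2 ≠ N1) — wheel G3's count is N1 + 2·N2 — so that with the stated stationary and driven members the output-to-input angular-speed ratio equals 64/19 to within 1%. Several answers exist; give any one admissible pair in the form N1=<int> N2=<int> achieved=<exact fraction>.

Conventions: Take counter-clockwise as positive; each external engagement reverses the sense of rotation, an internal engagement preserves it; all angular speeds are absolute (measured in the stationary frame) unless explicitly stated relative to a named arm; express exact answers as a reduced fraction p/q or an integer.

design class (target 64/19): planetary set
Willis with ω_ring = 0: ω_sun/ω_arm = (N1+N3)/N1; set equal to 64/19  ⇒  N3/N1 = 64/19 − 1 = 45/19
N3 = N1 + 2·N2  ⇒  N2/N1 = (N3/N1 − 1)/2 = (45/19 − 1)/2 = 13/19
smallest multiple with N1 ≥ 12 and N2 ≥ 10: k = 1  ⇒  N1 = 1·19 = 19, N2 = 1·13 = 13 (N1 ≤ 40, N2 ≤ 30, N2 ≠ N1 ✓), N3 = 19 + 2·13 = 45
check: (N1+N3)/N1 with N1 = 19, N3 = 45 gives 64/19; |achieved − target| = 0 ≤ 16/475 ✓

N1=19 N2=13 achieved=64/19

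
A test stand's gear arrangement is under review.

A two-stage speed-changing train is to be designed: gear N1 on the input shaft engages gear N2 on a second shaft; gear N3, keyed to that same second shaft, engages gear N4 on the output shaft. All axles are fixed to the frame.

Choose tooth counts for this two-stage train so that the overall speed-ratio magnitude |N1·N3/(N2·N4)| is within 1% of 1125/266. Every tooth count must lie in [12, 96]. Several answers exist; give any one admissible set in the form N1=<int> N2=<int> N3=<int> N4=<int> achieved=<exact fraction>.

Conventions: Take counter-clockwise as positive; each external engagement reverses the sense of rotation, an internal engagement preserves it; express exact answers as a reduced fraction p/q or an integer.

class = fixed-axis compound train [2-stage, 1125/266 wanted]
target = 1125/266 in lowest terms: an exact hit needs N1·N3 = k·1125 and N2·N4 = k·266 for one integer k, every count in [12, 96]; additionally prefer no 1:1 stage (N1 ≠ N2, N3 ≠ N4)
k = 1: N1·N3 = 1125 = 15·75, N2·N4 = 266 = 14·19
achieved = 15·75/(14·19) = 1125/266; |achieved − target| = 0 ≤ 45/1064 ✓

N1=15 N2=14 N3=75 N4=19 achieved=1125/266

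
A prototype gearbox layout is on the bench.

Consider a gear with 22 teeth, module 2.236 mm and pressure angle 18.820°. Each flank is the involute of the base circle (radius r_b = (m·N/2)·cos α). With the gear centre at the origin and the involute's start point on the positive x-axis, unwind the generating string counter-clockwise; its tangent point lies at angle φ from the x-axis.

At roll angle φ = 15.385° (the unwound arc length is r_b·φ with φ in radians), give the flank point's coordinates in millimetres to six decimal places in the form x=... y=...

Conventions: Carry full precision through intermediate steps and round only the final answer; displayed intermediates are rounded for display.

x=24.105257 y=0.149166

single-mesh involute tooth geometry (22T wheel at module 2.236)
pitch radius r_p = m·N/2 = 2.236·22/2 = 24.596000
base radius r_b = r_p·cos α = 24.596000·cos 18.820° = 23.281017
roll angle φ = 15.385° = 0.26851891 rad
x = r_b·(cos φ + φ·sin φ) = 24.105257
y = r_b·(sin φ − φ·cos φ) = 0.149166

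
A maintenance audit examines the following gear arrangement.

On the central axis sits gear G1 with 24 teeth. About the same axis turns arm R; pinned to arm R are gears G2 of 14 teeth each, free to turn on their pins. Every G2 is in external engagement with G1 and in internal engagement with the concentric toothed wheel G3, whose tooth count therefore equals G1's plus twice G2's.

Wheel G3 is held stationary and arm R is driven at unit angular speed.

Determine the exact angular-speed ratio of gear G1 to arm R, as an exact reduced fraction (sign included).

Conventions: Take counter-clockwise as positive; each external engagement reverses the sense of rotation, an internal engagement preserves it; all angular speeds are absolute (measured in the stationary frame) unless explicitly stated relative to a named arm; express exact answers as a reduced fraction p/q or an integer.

19/6

topology: planetary set — G1 24T / G2 14T / G3 52T, arm = carrier (Willis)
ring teeth: 24 + 2·14 = 52
24(ω_sun−ω_arm) = −52(ω_ring−ω_arm),  ω_ring = 0, ω_arm = 1
ω_sun = 1 − (52/24)(0−1) = 19/6
ω_out/ω_in = 19/6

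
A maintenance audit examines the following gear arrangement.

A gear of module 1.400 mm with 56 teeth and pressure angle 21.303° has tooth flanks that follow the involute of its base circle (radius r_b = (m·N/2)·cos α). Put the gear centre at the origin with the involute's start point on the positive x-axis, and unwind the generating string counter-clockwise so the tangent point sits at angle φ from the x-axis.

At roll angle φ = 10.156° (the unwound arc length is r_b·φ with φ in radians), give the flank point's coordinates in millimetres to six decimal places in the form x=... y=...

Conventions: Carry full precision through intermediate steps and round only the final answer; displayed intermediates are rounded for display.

x=37.090797 y=0.067587

class = single-mesh tooth geometry [base-circle involute, m = 1.400, 56T]
pitch radius r_p = m·N/2 = 1.400·56/2 = 39.200000
base radius r_b = r_p·cos α = 39.200000·cos 21.303° = 36.521550
roll angle φ = 10.156° = 0.17725564 rad
x = r_b·(cos φ + φ·sin φ) = 37.090797
y = r_b·(sin φ − φ·cos φ) = 0.067587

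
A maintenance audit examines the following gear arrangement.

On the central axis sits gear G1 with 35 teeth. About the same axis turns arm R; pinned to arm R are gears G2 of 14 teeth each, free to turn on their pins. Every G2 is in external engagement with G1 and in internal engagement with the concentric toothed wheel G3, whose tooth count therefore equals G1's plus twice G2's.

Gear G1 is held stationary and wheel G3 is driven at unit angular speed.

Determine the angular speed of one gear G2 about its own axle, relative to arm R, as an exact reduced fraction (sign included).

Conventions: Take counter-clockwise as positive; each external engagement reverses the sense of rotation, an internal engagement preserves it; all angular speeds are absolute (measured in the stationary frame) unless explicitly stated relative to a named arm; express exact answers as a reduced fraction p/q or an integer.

planetary set (35T centre, 14T on arm, 63T internal) — Willis relation
ring teeth: 35 + 2·14 = 63
35(ω_sun−ω_arm) = −63(ω_ring−ω_arm),  ω_sun = 0, ω_ring = 1
35(0−ω_arm) = −63(1−ω_arm)  ⇒  98·ω_arm = 63  ⇒  ω_arm = 9/14
sun–planet mesh: 35·(0−9/14) = −14·(ω_p−ω_arm)  ⇒  ω_p−ω_arm = 45/28
exact speed ratio = 45/28

45/28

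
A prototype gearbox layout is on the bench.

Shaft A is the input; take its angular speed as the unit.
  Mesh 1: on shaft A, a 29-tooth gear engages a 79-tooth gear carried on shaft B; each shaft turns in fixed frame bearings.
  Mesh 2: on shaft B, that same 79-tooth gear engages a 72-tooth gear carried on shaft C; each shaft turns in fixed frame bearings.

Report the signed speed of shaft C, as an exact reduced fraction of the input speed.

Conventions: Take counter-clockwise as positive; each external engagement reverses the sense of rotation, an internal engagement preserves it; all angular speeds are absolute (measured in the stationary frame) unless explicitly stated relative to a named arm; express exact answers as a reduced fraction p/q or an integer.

29/72

2-mesh fixed-axis compound train (all bearings frame-fixed)
mesh 1 [29T→79T]: |ω|/ω_in = 1×29/79 = 29/79, sense flips to −
mesh 2 [79T→72T]: |ω|/ω_in = (29/79)×79/72 = 29/72, sense flips to +
signed output speed (× input speed) = 29/72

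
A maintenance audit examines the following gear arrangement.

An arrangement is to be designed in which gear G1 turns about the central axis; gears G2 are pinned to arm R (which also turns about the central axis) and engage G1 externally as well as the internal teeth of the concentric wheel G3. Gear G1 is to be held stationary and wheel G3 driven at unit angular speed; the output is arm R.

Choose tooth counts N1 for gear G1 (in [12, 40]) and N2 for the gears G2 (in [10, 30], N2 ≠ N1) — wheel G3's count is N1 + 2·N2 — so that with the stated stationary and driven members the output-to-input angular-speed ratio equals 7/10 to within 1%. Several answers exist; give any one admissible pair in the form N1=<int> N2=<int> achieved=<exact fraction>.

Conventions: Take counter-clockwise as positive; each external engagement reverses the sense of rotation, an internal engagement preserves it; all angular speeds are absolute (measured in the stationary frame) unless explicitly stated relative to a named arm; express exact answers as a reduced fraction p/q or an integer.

N1=15 N2=10 achieved=7/10

design class (target 7/10): planetary set
Willis with ω_sun = 0: ω_arm/ω_ring = N3/(N1+N3); set equal to 7/10  ⇒  N3/N1 = (7/10)/(1 − 7/10) = 7/3
N3 = N1 + 2·N2  ⇒  N2/N1 = (N3/N1 − 1)/2 = (7/3 − 1)/2 = 2/3
smallest multiple with N1 ≥ 12 and N2 ≥ 10: k = 5  ⇒  N1 = 5·3 = 15, N2 = 5·2 = 10 (N1 ≤ 40, N2 ≤ 30, N2 ≠ N1 ✓), N3 = 15 + 2·10 = 35
check: N3/(N1+N3) with N1 = 15, N3 = 35 gives 7/10; |achieved − target| = 0 ≤ 7/1000 ✓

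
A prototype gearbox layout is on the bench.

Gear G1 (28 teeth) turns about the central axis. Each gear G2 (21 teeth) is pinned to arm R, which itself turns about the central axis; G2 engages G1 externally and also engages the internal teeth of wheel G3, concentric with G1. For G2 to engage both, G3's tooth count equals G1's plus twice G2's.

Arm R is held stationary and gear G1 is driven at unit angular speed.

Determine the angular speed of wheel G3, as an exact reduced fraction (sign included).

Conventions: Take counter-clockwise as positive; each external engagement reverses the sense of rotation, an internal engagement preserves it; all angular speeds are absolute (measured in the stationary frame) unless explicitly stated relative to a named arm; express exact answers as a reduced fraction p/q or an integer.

recognized (axles ride arm R): planetary set, 28/21/70 teeth
ring teeth: 28 + 2·21 = 70
28(ω_sun−ω_arm) = −70(ω_ring−ω_arm),  ω_arm = 0, ω_sun = 1
ω_ring = 0 − (28/70)(1−0) = -2/5
exact speed ratio = -2/5

-2/5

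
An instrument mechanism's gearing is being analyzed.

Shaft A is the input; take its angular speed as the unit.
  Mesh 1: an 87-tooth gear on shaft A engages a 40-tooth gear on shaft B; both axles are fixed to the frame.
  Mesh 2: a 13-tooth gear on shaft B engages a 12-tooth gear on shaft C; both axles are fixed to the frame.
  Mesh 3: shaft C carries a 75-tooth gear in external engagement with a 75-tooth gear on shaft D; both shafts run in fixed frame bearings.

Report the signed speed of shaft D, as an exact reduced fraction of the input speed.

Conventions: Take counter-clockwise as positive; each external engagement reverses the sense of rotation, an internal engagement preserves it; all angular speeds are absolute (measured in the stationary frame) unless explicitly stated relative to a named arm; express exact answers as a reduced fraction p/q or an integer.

3-mesh fixed-axis compound train (all bearings frame-fixed)
mesh 1 [87T→40T]: |ω|/ω_in = 1×87/40 = 87/40, sense flips to −
mesh 2 [13T→12T]: |ω|/ω_in = (87/40)×13/12 = 377/160, sense flips to +
mesh 3 [75T→75T]: |ω|/ω_in = (377/160)×75/75 = 377/160, sense flips to −
signed output speed (× input speed) = -377/160

-377/160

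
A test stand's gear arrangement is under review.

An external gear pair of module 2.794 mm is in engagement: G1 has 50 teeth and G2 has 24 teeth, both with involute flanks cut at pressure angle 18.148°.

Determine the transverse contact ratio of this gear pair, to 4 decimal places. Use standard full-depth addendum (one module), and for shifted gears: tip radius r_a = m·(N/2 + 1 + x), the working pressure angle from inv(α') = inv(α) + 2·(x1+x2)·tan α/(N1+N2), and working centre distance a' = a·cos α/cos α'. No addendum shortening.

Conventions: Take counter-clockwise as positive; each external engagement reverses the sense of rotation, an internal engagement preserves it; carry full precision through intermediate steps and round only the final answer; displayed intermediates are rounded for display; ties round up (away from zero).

1.7699

class = single-mesh tooth geometry [involute pair 50T × 24T, m = 2.794]
base radii: r_b1 = 66.375321, r_b2 = 31.860154
tip radii: r_a1 = 72.644000, r_a2 = 36.322000
no profile shift: α' = α, a' = a
action lengths: √(r_a1²−r_b1²) = 29.520629, √(r_a2²−r_b2²) = 17.441854
base pitch p_b = π·m·cos α = 8.340969
CR = (29.520629 + 17.441854 − 103.378000·sin 18.14800°)/8.340969 = 1.769946
contact ratio ≈ 1.7699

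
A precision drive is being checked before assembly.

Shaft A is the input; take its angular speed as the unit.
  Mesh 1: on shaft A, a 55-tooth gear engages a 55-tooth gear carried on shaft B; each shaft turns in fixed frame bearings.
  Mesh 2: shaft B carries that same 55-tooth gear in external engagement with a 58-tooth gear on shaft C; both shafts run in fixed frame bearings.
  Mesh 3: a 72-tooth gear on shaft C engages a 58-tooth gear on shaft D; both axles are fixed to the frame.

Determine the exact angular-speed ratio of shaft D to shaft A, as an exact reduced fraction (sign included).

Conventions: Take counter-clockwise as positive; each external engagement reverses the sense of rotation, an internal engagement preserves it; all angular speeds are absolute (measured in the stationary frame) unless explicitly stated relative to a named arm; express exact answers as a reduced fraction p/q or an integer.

class = fixed-axis compound train [3 meshes; 3 ratios multiply, 3 sense flips]
mesh 1 [55T→55T]: running ratio 1, sense −
mesh 2 [55T→58T]: running ratio 55/58, sense +
mesh 3 [72T→58T]: running ratio 990/841, sense −
ω_out/ω_in = -990/841

-990/841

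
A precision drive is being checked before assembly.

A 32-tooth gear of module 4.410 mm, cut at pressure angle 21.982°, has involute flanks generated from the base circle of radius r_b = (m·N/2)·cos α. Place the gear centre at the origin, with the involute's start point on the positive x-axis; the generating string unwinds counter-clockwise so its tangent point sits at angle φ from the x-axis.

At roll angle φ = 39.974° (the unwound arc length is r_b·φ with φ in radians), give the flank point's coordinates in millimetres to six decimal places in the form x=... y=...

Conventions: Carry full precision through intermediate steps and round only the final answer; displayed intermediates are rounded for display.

topology: single-mesh involute geometry — m = 4.410, N = 32
pitch radius r_p = m·N/2 = 4.410·32/2 = 70.560000
base radius r_b = r_p·cos α = 70.560000·cos 21.982° = 65.430393
roll angle φ = 39.974° = 0.69767792 rad
x = r_b·(cos φ + φ·sin φ) = 79.468628
y = r_b·(sin φ − φ·cos φ) = 7.052362

x=79.468628 y=7.052362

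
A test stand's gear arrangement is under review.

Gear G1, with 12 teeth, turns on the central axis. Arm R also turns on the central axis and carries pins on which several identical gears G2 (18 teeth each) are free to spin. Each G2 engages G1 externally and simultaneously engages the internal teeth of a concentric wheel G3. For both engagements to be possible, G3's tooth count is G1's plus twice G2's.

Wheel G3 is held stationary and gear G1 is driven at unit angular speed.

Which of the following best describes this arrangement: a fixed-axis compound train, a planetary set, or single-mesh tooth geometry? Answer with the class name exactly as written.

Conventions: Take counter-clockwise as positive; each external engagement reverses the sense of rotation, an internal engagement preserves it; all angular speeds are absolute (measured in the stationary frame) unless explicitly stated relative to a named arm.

class = planetary set [G3 = 12+2·18 = 48; Willis about the carrier]
classification: planetary set

planetary set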